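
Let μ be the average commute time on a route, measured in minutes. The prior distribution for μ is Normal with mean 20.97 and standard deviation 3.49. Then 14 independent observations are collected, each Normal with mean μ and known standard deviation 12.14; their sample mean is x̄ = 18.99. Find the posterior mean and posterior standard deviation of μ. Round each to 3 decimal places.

With known σ, the Normal prior is conjugate. Weight on the data is w = (n/σ²)/(n/σ² + 1/τ₀²) = 0.0949928/(0.0949928+0.0821011) = 0.53640.
Posterior mean = w·x̄ + (1−w)·μ₀ = 0.53640·18.99 + 0.46360·20.97 = 19.908. Posterior variance = 1/(0.0949928+0.0821011) = 5.64672, so SD = 2.376.

Posterior mean ≈ 19.908; posterior SD ≈ 2.376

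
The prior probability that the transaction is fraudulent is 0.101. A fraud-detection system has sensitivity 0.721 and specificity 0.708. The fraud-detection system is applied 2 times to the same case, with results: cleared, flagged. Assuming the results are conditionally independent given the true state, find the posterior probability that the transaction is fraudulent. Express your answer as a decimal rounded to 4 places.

With H the event that the transaction is fraudulent, the joint likelihood of the observed sequence is P(data|H) = 0.279·0.721 = 0.20116 and P(data|¬H) = 0.708·0.292 = 0.20674.
Bayes: P(H|data) = 0.101·0.20116 / (0.101·0.20116 + 0.899·0.20674) = 0.020317/0.20617 = 0.0985.

Posterior P(H) ≈ 0.0985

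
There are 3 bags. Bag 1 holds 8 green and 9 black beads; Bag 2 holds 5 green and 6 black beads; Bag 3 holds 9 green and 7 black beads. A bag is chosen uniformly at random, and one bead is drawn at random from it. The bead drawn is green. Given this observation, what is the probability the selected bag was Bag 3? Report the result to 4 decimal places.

P(green|Bag 1) = 0.4706; P(green|Bag 2) = 0.4545; P(green|Bag 3) = 0.5625.
Prior × likelihood for each source: 0.333333·0.4706=0.1569, 0.333333·0.4545=0.1515, 0.333333·0.5625=0.1875. Summing gives P(green) = 0.49588.
P(Bag 3 | green) = 0.1875 / 0.49588 = 0.3781.

Posterior probability ≈ 0.3781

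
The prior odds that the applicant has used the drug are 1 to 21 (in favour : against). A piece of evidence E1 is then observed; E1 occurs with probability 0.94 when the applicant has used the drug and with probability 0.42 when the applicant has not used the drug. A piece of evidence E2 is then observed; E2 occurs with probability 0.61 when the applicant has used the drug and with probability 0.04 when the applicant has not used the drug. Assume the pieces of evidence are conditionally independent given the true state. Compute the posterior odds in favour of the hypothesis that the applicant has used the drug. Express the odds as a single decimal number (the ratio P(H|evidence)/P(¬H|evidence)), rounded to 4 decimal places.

Posterior odds ≈ 1.6253

Prior odds = 1/21 = 0.047619. In log-odds, ln(0.047619) = -3.0445.
Add log likelihood ratios: ln(2.2381) + ln(15.250) = 3.5302.
Posterior log-odds = 0.48568, so posterior odds = exp(0.48568) = 1.6253.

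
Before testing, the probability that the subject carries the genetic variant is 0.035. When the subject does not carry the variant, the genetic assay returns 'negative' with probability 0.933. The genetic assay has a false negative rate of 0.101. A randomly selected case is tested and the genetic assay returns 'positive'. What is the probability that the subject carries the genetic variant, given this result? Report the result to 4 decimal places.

P(H | E) ≈ 0.3274

Let H be the event that the subject carries the genetic variant. P(H) = 0.035, so P(¬H) = 0.965. With E the 'positive' result, P(E|H) = 0.899 and P(E|¬H) = 0.067.
P(E) = 0.899·0.035 + 0.067·0.965 = 0.031465 + 0.064655 = 0.096120.
By Bayes' theorem, P(H|E) = 0.031465 / 0.096120 = 0.3274.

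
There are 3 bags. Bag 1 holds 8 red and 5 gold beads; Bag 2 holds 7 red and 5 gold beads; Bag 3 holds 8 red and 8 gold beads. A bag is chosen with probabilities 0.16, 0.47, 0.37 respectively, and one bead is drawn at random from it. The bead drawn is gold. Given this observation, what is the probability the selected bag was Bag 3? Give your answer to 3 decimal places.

Tabulate prior·likelihood by source: [1] prior 0.16, lik 0.3846, product 0.06154; [2] prior 0.47, lik 0.4167, product 0.1958; [3] prior 0.37, lik 0.5, product 0.1850.
Normalizing constant = 0.44237; the posterior for Bag 3 is its product over the sum, 0.1850/0.44237 = 0.418.

Posterior probability ≈ 0.418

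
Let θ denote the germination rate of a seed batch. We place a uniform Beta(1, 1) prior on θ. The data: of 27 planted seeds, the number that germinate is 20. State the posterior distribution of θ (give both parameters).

Posterior: Beta(21, 8)

Observing 20 successes and 7 failures updates Beta(1, 1) by adding the success and failure counts to the two shape parameters: α = 1+20 = 21, β = 1+7 = 8.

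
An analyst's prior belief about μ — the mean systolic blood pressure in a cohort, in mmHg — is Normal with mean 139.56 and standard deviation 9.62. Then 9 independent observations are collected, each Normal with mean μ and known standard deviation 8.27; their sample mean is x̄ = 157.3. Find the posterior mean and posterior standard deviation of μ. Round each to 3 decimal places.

Prior precision 1/τ₀² = 1/9.62² = 0.0108056; data precision n/σ² = 9/8.27² = 0.131593.
Posterior precision = 0.0108056 + 0.131593 = 0.142398, giving posterior SD = 1/√0.142398 = 2.650.
Posterior mean = (0.0108056·139.56 + 0.131593·157.3) / 0.142398 = 155.954.

Posterior mean ≈ 155.954; posterior SD ≈ 2.650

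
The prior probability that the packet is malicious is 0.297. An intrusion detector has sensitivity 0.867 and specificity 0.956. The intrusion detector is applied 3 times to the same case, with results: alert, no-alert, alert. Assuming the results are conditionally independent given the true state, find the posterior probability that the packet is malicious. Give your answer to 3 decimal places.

Posterior P(H) ≈ 0.958

Let H be the event that the packet is malicious; start with P(H) = 0.297. P('alert'|H) = 0.867, P('alert'|¬H) = 0.044.
Update on result 1 ('alert'): P(H) ← 0.867·0.2970 / (0.867·0.2970 + 0.044·0.7030) = 0.25750/0.28843 = 0.8928.
Update on result 2 ('no-alert'): P(H) ← 0.133·0.8928 / (0.133·0.8928 + 0.956·0.1072) = 0.11874/0.22126 = 0.5366.
Update on result 3 ('alert'): P(H) ← 0.867·0.5366 / (0.867·0.5366 + 0.044·0.4634) = 0.46527/0.48565 = 0.9580.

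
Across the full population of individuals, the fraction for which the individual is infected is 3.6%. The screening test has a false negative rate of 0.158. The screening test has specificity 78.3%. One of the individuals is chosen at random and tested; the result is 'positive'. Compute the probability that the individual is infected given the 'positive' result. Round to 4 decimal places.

Let H be the event that the individual is infected. P(H) = 0.036, so P(¬H) = 0.964. With E the 'positive' result, P(E|H) = 0.842 and P(E|¬H) = 0.217.
P(E) = 0.842·0.036 + 0.217·0.964 = 0.030312 + 0.20919 = 0.23950.
By Bayes' theorem, P(H|E) = 0.030312 / 0.23950 = 0.1266.

P(H | E) ≈ 0.1266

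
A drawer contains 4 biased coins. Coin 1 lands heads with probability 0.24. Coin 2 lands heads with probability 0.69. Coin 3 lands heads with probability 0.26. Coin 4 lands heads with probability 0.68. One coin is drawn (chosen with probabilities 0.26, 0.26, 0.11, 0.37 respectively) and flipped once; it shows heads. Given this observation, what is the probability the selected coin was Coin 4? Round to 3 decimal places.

Posterior probability ≈ 0.482

Tabulate prior·likelihood by source: [1] prior 0.26, lik 0.24, product 0.06240; [2] prior 0.26, lik 0.69, product 0.1794; [3] prior 0.11, lik 0.26, product 0.02860; [4] prior 0.37, lik 0.68, product 0.2516.
Normalizing constant = 0.52200; the posterior for Coin 4 is its product over the sum, 0.2516/0.52200 = 0.482.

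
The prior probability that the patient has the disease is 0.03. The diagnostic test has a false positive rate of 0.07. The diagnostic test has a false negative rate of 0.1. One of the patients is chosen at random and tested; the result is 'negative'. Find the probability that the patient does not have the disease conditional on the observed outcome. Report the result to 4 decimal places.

P(¬H | E) ≈ 0.9967

Let H be the event that the patient has the disease. P(H) = 0.03, so P(¬H) = 0.97. With E the 'negative' result, P(E|H) = 0.1 and P(E|¬H) = 0.93.
P(E) = 0.1·0.03 + 0.93·0.97 = 0.0030000 + 0.90210 = 0.90510.
By Bayes' theorem, P(H|E) = 0.0030000 / 0.90510 = 0.0033. Hence P(¬H|E) = 1 − 0.0033 = 0.9967.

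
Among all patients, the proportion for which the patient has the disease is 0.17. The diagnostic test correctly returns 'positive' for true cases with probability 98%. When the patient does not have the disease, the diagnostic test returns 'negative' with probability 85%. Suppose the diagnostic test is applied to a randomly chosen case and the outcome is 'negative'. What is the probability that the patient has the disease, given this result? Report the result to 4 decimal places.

P(H | E) ≈ 0.0048

Let H be the event that the patient has the disease. P(H) = 0.17, so P(¬H) = 0.83. With E the 'negative' result, P(E|H) = 0.02 and P(E|¬H) = 0.85.
P(E) = 0.02·0.17 + 0.85·0.83 = 0.0034000 + 0.70550 = 0.70890.
By Bayes' theorem, P(H|E) = 0.0034000 / 0.70890 = 0.0048.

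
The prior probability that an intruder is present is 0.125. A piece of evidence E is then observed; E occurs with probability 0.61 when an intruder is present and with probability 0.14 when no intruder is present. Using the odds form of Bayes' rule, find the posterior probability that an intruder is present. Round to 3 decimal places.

Posterior probability ≈ 0.384

Prior odds = 0.125/(1−0.125) = 0.14286. In log-odds, ln(0.14286) = -1.9459.
Add log likelihood ratio: ln(4.3571) = 1.4718.
Posterior log-odds = -0.47409, so posterior odds = exp(-0.47409) = 0.62245. Converting, P(H|E) = 0.62245/1.6224 = 0.384.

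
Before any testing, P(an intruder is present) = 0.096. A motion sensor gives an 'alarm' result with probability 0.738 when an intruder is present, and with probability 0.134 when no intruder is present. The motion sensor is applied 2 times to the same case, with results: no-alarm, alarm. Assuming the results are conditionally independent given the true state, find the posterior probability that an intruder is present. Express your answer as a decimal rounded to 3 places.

Let H be the event that an intruder is present; start with P(H) = 0.096. P('alarm'|H) = 0.738, P('alarm'|¬H) = 0.134.
Update on result 1 ('no-alarm'): P(H) ← 0.262·0.0960 / (0.262·0.0960 + 0.866·0.9040) = 0.025152/0.80802 = 0.0311.
Update on result 2 ('alarm'): P(H) ← 0.738·0.0311 / (0.738·0.0311 + 0.134·0.9689) = 0.022973/0.15280 = 0.1503.

Posterior P(H) ≈ 0.150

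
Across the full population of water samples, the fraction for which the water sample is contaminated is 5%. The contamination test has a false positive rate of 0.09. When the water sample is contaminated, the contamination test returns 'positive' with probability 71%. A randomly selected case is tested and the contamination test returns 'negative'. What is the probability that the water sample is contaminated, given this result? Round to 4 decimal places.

P(H | E) ≈ 0.0165

Write H for 'the water sample is contaminated'. Prior odds H:¬H = 0.05/0.95 = 0.052632. For the 'negative' outcome, the likelihood ratio is 0.29/0.91 = 0.31868.
Posterior odds = 0.052632 × 0.31868 = 0.016773, so P(H|E) = 0.016773/(1+0.016773) = 0.0165.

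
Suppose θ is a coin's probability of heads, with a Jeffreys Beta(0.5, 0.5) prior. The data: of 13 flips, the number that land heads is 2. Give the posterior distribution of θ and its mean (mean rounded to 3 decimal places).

Observing 2 successes and 11 failures updates Beta(0.5, 0.5) by adding the success and failure counts to the two shape parameters: α = 0.5+2 = 2.5, β = 0.5+11 = 11.5.
E[θ | data] = 2.5/(2.5+11.5) = 0.179.

Posterior: Beta(2.5, 11.5); mean ≈ 0.179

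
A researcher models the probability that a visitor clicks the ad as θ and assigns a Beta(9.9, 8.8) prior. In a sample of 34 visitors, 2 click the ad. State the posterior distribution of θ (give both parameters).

The binomial likelihood is conjugate to the Beta prior: with 2 successes and 32 failures, the posterior is Beta(9.9+2, 8.8+32) = Beta(11.9, 40.8).

Posterior: Beta(11.9, 40.8)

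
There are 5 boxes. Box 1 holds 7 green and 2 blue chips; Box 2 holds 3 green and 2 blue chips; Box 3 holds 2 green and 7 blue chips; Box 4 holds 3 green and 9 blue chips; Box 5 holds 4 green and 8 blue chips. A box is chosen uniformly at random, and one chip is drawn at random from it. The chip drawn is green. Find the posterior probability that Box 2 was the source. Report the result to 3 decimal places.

P(green|Box 1) = 0.7778; P(green|Box 2) = 0.6; P(green|Box 3) = 0.2222; P(green|Box 4) = 0.25; P(green|Box 5) = 0.3333.
Prior × likelihood for each source: 0.2·0.7778=0.1556, 0.2·0.6=0.1200, 0.2·0.2222=0.04444, 0.2·0.25=0.05000, 0.2·0.3333=0.06667. Summing gives P(green) = 0.43667.
P(Box 2 | green) = 0.1200 / 0.43667 = 0.275.

Posterior probability ≈ 0.275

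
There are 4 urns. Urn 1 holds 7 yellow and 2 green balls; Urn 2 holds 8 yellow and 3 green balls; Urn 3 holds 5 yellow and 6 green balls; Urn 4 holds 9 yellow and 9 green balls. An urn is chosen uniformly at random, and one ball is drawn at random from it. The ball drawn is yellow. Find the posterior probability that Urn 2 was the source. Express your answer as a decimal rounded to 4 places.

Posterior probability ≈ 0.2957

Tabulate prior·likelihood by source: [1] prior 0.25, lik 0.7778, product 0.1944; [2] prior 0.25, lik 0.7273, product 0.1818; [3] prior 0.25, lik 0.4545, product 0.1136; [4] prior 0.25, lik 0.5, product 0.1250.
Normalizing constant = 0.61490; the posterior for Urn 2 is its product over the sum, 0.1818/0.61490 = 0.2957.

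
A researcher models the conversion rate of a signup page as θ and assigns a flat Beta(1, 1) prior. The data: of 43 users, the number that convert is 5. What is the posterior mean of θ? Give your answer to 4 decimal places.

Posterior mean ≈ 0.1333

Observing 5 successes and 38 failures updates Beta(1, 1) by adding the success and failure counts to the two shape parameters: α = 1+5 = 6, β = 1+38 = 39.
Posterior mean = α/(α+β) = 6/45 = 0.1333.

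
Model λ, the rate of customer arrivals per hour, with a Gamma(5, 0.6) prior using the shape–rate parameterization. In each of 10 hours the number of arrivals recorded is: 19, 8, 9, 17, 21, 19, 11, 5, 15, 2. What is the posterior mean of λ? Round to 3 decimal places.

The Poisson likelihood adds the total count to the shape and the number of exposure periods to the rate. Here ∑xᵢ = 126 and n = 10, so shape 5→131 and rate 0.6→10.6.
E[λ | data] = 131/10.6 = 12.358.

Posterior mean ≈ 12.358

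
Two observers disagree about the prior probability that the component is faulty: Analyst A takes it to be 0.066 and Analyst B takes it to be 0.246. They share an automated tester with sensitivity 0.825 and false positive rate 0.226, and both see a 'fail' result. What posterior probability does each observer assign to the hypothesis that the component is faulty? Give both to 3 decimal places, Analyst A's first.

The likelihood ratio for a 'fail' result is 0.825/0.226 = 3.6504.
Analyst A: prior odds 0.066/0.934 = 0.070664; posterior odds 0.25795; posterior probability 0.205.
Analyst B: prior odds 0.246/0.754 = 0.32626; posterior odds 1.1910; posterior probability 0.544.

Analyst A: 0.205; Analyst B: 0.544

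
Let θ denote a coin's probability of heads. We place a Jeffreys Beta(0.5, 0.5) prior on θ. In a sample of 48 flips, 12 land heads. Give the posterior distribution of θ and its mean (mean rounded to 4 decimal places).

The binomial likelihood is conjugate to the Beta prior: with 12 successes and 36 failures, the posterior is Beta(0.5+12, 0.5+36) = Beta(12.5, 36.5).
E[θ | data] = 12.5/(12.5+36.5) = 0.2551.

Posterior: Beta(12.5, 36.5); mean ≈ 0.2551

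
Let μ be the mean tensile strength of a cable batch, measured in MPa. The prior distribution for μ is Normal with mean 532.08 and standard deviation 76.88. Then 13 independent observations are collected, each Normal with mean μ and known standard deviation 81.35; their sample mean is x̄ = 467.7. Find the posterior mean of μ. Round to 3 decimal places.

Prior precision 1/τ₀² = 1/76.88² = 0.00016919; data precision n/σ² = 13/81.35² = 0.00196439.
Posterior precision = 0.00016919 + 0.00196439 = 0.00213358.
Posterior mean = (0.00016919·532.08 + 0.00196439·467.7) / 0.00213358 = 472.805.

Posterior mean ≈ 472.805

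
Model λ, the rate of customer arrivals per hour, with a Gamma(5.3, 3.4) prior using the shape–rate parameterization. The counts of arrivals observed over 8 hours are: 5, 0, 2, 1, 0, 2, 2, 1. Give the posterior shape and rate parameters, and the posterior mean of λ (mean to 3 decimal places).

Posterior: Gamma(shape=18.3, rate=11.4); mean ≈ 1.605

Total count ∑xᵢ = 13 over n = 8 hours.
Gamma is conjugate to the Poisson likelihood: posterior is Gamma(shape = 5.3+13 = 18.3, rate = 3.4+8 = 11.4).
Posterior mean = shape/rate = 18.3/11.4 = 1.605.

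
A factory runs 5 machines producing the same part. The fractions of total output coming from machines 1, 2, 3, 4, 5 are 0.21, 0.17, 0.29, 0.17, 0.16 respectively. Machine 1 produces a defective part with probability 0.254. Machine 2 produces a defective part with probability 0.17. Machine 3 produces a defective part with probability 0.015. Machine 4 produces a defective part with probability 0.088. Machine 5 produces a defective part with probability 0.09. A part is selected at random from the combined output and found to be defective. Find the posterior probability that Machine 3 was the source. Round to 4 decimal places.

Posterior probability ≈ 0.0375

P(defective|M1) = 0.254; P(defective|M2) = 0.17; P(defective|M3) = 0.015; P(defective|M4) = 0.088; P(defective|M5) = 0.09.
Prior × likelihood for each source: 0.21·0.254=0.05334, 0.17·0.17=0.02890, 0.29·0.015=0.004350, 0.17·0.088=0.01496, 0.16·0.09=0.01440. Summing gives P(defective) = 0.11595.
P(Machine 3 | defective) = 0.004350 / 0.11595 = 0.0375.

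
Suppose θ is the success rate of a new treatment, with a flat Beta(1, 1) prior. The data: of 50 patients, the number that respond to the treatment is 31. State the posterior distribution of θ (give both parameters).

Observing 31 successes and 19 failures updates Beta(1, 1) by adding the success and failure counts to the two shape parameters: α = 1+31 = 32, β = 1+19 = 20.

Posterior: Beta(32, 20)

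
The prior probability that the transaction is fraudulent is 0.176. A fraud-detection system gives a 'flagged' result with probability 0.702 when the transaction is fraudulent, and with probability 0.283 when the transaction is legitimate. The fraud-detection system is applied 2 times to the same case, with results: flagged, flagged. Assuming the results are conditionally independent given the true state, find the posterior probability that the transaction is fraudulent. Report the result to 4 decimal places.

Posterior P(H) ≈ 0.5679

Let H be the event that the transaction is fraudulent; start with P(H) = 0.176. P('flagged'|H) = 0.702, P('flagged'|¬H) = 0.283.
Update on result 1 ('flagged'): P(H) ← 0.702·0.1760 / (0.702·0.1760 + 0.283·0.8240) = 0.12355/0.35674 = 0.3463.
Update on result 2 ('flagged'): P(H) ← 0.702·0.3463 / (0.702·0.3463 + 0.283·0.6537) = 0.24313/0.42811 = 0.5679.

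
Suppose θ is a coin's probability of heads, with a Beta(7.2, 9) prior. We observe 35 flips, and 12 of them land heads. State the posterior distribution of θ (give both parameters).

Observing 12 successes and 23 failures updates Beta(7.2, 9) by adding the success and failure counts to the two shape parameters: α = 7.2+12 = 19.2, β = 9+23 = 32.

Posterior: Beta(19.2, 32)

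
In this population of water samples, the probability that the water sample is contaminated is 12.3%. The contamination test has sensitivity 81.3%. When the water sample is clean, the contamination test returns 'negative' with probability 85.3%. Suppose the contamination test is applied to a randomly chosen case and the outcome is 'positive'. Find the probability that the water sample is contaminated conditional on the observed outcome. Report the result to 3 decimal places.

Let H be the event that the water sample is contaminated. P(H) = 0.123, so P(¬H) = 0.877. With E the 'positive' result, P(E|H) = 0.813 and P(E|¬H) = 0.147.
P(E) = 0.813·0.123 + 0.147·0.877 = 0.099999 + 0.12892 = 0.22892.
By Bayes' theorem, P(H|E) = 0.099999 / 0.22892 = 0.437.

P(H | E) ≈ 0.437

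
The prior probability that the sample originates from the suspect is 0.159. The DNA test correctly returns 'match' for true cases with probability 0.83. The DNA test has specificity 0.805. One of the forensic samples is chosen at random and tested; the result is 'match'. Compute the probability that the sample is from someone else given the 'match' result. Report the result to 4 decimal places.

P(¬H | E) ≈ 0.5541

Let H be the event that the sample originates from the suspect. P(H) = 0.159, so P(¬H) = 0.841. With E the 'match' result, P(E|H) = 0.83 and P(E|¬H) = 0.195.
P(E) = 0.83·0.159 + 0.195·0.841 = 0.13197 + 0.16400 = 0.29597.
By Bayes' theorem, P(H|E) = 0.13197 / 0.29597 = 0.4459. Hence P(¬H|E) = 1 − 0.4459 = 0.5541.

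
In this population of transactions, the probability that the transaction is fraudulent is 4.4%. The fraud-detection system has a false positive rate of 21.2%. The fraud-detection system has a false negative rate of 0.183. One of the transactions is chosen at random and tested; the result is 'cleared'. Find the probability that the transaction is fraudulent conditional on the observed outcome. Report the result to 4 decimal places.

Let H be the event that the transaction is fraudulent. P(H) = 0.044, so P(¬H) = 0.956. With E the 'cleared' result, P(E|H) = 0.183 and P(E|¬H) = 0.788.
P(E) = 0.183·0.044 + 0.788·0.956 = 0.0080520 + 0.75333 = 0.76138.
By Bayes' theorem, P(H|E) = 0.0080520 / 0.76138 = 0.0106.

P(H | E) ≈ 0.0106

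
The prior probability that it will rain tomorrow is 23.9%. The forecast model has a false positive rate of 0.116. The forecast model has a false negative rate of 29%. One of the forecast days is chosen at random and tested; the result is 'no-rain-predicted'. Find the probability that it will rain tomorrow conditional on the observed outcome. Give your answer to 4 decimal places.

Write H for 'it will rain tomorrow'. Prior odds H:¬H = 0.239/0.761 = 0.31406. For the 'no-rain-predicted' outcome, the likelihood ratio is 0.29/0.884 = 0.32805.
Posterior odds = 0.31406 × 0.32805 = 0.10303, so P(H|E) = 0.10303/(1+0.10303) = 0.0934.

P(H | E) ≈ 0.0934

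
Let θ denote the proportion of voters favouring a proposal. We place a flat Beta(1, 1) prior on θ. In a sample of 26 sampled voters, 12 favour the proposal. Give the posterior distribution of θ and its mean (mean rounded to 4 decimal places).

Posterior: Beta(13, 15); mean ≈ 0.4643

The binomial likelihood is conjugate to the Beta prior: with 12 successes and 14 failures, the posterior is Beta(1+12, 1+14) = Beta(13, 15).
Posterior mean = α/(α+β) = 13/28 = 0.4643.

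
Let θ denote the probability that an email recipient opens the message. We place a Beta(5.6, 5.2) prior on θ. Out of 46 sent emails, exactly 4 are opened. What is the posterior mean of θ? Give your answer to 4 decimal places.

Posterior mean ≈ 0.1690

The binomial likelihood is conjugate to the Beta prior: with 4 successes and 42 failures, the posterior is Beta(5.6+4, 5.2+42) = Beta(9.6, 47.2).
Posterior mean = α/(α+β) = 9.6/56.8 = 0.1690.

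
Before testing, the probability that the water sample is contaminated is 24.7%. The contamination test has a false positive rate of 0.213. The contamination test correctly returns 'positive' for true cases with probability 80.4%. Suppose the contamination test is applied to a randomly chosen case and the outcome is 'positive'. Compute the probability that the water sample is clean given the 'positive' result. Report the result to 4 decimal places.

P(¬H | E) ≈ 0.4468

Write H for 'the water sample is contaminated'. Prior odds H:¬H = 0.247/0.753 = 0.32802. For the 'positive' outcome, the likelihood ratio is 0.804/0.213 = 3.7746.
Posterior odds = 0.32802 × 3.7746 = 1.2382, so P(H|E) = 1.2382/(1+1.2382) = 0.5532. Then P(¬H|E) = 1 − 0.5532 = 0.4468.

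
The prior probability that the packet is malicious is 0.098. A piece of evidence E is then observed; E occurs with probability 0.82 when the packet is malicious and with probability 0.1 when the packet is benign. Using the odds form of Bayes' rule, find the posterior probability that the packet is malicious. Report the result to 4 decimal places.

Prior odds = 0.098/(1−0.098) = 0.10865. In log-odds, ln(0.10865) = -2.2196.
Add log likelihood ratio: ln(8.2000) = 2.1041.
Posterior log-odds = -0.11551, so posterior odds = exp(-0.11551) = 0.89091. Converting, P(H|E) = 0.89091/1.8909 = 0.4712.

Posterior probability ≈ 0.4712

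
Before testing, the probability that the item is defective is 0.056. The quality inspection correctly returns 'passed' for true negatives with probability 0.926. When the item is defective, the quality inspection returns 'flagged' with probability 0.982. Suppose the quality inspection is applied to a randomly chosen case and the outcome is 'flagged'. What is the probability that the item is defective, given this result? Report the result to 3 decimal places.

Write H for 'the item is defective'. Prior odds H:¬H = 0.056/0.944 = 0.059322. For the 'flagged' outcome, the likelihood ratio is 0.982/0.074 = 13.270.
Posterior odds = 0.059322 × 13.270 = 0.78722, so P(H|E) = 0.78722/(1+0.78722) = 0.440.

P(H | E) ≈ 0.440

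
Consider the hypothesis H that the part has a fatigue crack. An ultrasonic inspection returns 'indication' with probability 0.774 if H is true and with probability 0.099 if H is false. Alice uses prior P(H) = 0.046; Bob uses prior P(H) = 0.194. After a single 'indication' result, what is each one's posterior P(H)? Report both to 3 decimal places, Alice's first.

Alice: 0.274; Bob: 0.653

P('+'|H) = 0.774, P('+'|¬H) = 0.099.
Alice: numerator 0.774·0.046 = 0.035604; evidence = 0.035604+0.099·0.954 = 0.13005; posterior = 0.274.
Bob: numerator 0.774·0.194 = 0.15016; evidence = 0.15016+0.099·0.806 = 0.22995; posterior = 0.653.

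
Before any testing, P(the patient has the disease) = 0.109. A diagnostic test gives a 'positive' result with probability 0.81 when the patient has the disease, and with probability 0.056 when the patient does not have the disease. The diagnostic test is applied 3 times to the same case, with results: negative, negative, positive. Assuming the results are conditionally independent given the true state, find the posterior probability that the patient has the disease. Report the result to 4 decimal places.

With H the event that the patient has the disease, the joint likelihood of the observed sequence is P(data|H) = 0.19·0.19·0.81 = 0.029241 and P(data|¬H) = 0.944·0.944·0.056 = 0.049904.
Bayes: P(H|data) = 0.109·0.029241 / (0.109·0.029241 + 0.891·0.049904) = 0.0031873/0.047651 = 0.0669.

Posterior P(H) ≈ 0.0669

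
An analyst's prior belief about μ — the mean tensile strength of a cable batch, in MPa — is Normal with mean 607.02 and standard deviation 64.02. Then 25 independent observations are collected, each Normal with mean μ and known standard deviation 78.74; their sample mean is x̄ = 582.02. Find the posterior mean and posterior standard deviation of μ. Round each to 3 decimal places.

Posterior mean ≈ 583.446; posterior SD ≈ 15.292

Prior precision 1/τ₀² = 1/64.02² = 0.00024399; data precision n/σ² = 25/78.74² = 0.00403227.
Posterior precision = 0.00024399 + 0.00403227 = 0.00427625, giving posterior SD = 1/√0.00427625 = 15.292.
Posterior mean = (0.00024399·607.02 + 0.00403227·582.02) / 0.00427625 = 583.446.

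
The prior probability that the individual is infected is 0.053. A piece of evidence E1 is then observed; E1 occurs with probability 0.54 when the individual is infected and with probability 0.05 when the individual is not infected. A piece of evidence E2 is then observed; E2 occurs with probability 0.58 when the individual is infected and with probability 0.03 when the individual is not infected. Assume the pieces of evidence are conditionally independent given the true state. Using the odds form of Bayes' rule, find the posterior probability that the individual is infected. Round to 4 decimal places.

Prior odds = 0.053/(1−0.053) = 0.055966.
Likelihood ratio for E1 = 0.54/0.05 = 10.800.
Likelihood ratio for E2 = 0.58/0.03 = 19.333.
Posterior odds = prior odds × LR₁ × LR₂ = 11.686.
Posterior probability = odds/(1+odds) = 11.686/12.686 = 0.9212.

Posterior probability ≈ 0.9212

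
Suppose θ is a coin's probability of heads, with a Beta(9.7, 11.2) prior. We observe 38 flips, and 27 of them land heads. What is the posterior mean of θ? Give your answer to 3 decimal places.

Posterior mean ≈ 0.623

The binomial likelihood is conjugate to the Beta prior: with 27 successes and 11 failures, the posterior is Beta(9.7+27, 11.2+11) = Beta(36.7, 22.2).
Posterior mean = α/(α+β) = 36.7/58.9 = 0.623.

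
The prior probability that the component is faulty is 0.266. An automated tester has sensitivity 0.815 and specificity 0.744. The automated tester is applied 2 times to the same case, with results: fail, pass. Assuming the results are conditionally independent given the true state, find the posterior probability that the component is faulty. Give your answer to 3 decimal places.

Posterior P(H) ≈ 0.223

With H the event that the component is faulty, the joint likelihood of the observed sequence is P(data|H) = 0.815·0.185 = 0.15077 and P(data|¬H) = 0.256·0.744 = 0.19046.
Bayes: P(H|data) = 0.266·0.15077 / (0.266·0.15077 + 0.734·0.19046) = 0.040106/0.17991 = 0.2229.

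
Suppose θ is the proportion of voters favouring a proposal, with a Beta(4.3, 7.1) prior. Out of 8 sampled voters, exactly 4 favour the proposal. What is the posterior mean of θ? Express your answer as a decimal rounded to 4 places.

Posterior mean ≈ 0.4278

The binomial likelihood is conjugate to the Beta prior: with 4 successes and 4 failures, the posterior is Beta(4.3+4, 7.1+4) = Beta(8.3, 11.1).
E[θ | data] = 8.3/(8.3+11.1) = 0.4278.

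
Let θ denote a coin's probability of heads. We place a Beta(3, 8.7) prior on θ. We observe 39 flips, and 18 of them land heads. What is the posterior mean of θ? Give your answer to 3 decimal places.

Posterior mean ≈ 0.414

Observing 18 successes and 21 failures updates Beta(3, 8.7) by adding the success and failure counts to the two shape parameters: α = 3+18 = 21, β = 8.7+21 = 29.7.
E[θ | data] = 21/(21+29.7) = 0.414.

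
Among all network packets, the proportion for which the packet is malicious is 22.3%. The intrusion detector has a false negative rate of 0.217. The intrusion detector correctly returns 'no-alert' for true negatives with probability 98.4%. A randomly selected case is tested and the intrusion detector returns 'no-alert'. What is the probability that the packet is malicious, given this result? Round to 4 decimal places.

Let H be the event that the packet is malicious. P(H) = 0.223, so P(¬H) = 0.777. With E the 'no-alert' result, P(E|H) = 0.217 and P(E|¬H) = 0.984.
P(E) = 0.217·0.223 + 0.984·0.777 = 0.048391 + 0.76457 = 0.81296.
By Bayes' theorem, P(H|E) = 0.048391 / 0.81296 = 0.0595.

P(H | E) ≈ 0.0595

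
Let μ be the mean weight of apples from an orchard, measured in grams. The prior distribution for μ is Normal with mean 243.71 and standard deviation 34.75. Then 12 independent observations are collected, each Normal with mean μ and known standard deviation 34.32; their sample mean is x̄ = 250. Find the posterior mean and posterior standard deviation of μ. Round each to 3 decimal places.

Posterior mean ≈ 249.527; posterior SD ≈ 9.528

With known σ, the Normal prior is conjugate. Weight on the data is w = (n/σ²)/(n/σ² + 1/τ₀²) = 0.0101879/(0.0101879+0.00082811) = 0.92483.
Posterior mean = w·x̄ + (1−w)·μ₀ = 0.92483·250 + 0.075173·243.71 = 249.527. Posterior variance = 1/(0.0101879+0.00082811) = 90.7765, so SD = 9.528.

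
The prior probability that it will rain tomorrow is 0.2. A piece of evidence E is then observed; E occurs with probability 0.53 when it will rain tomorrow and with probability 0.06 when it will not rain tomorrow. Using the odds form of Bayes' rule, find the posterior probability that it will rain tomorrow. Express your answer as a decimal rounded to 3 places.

Posterior probability ≈ 0.688

Prior odds = 0.2/(1−0.2) = 0.25000.
Likelihood ratio for E = 0.53/0.06 = 8.8333.
Posterior odds = prior odds × LR = 2.2083.
Posterior probability = odds/(1+odds) = 2.2083/3.2083 = 0.688.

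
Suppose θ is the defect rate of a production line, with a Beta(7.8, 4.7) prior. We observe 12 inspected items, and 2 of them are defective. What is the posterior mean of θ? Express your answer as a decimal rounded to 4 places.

The binomial likelihood is conjugate to the Beta prior: with 2 successes and 10 failures, the posterior is Beta(7.8+2, 4.7+10) = Beta(9.8, 14.7).
E[θ | data] = 9.8/(9.8+14.7) = 0.4000.

Posterior mean ≈ 0.4000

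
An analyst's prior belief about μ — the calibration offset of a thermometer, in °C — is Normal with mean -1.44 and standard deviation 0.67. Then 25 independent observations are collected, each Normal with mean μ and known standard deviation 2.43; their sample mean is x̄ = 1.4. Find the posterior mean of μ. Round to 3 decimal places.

With known σ, the Normal prior is conjugate. Weight on the data is w = (n/σ²)/(n/σ² + 1/τ₀²) = 4.23377/(4.23377+2.22767) = 0.65524.
Posterior mean = w·x̄ + (1−w)·μ₀ = 0.65524·1.4 + 0.34476·-1.44 = 0.421.

Posterior mean ≈ 0.421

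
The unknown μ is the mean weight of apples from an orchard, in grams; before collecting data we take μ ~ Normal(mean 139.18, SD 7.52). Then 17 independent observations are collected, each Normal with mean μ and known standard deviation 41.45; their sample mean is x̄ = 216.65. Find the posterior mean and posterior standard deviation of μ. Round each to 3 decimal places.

Posterior mean ≈ 166.975; posterior SD ≈ 6.022

Prior precision 1/τ₀² = 1/7.52² = 0.0176833; data precision n/σ² = 17/41.45² = 0.00989464.
Posterior precision = 0.0176833 + 0.00989464 = 0.0275780, giving posterior SD = 1/√0.0275780 = 6.022.
Posterior mean = (0.0176833·139.18 + 0.00989464·216.65) / 0.0275780 = 166.975.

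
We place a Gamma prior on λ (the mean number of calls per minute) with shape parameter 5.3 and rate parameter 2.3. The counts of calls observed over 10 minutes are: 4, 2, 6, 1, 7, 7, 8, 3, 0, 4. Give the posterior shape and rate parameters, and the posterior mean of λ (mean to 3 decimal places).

Posterior: Gamma(shape=47.3, rate=12.3); mean ≈ 3.846

Total count ∑xᵢ = 42 over n = 10 minutes.
Gamma is conjugate to the Poisson likelihood: posterior is Gamma(shape = 5.3+42 = 47.3, rate = 2.3+10 = 12.3).
E[λ | data] = 47.3/12.3 = 3.846.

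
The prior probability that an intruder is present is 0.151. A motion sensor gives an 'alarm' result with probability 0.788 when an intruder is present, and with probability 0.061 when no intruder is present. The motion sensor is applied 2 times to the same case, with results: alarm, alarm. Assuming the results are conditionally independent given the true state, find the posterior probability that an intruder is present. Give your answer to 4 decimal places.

With H the event that an intruder is present, the joint likelihood of the observed sequence is P(data|H) = 0.788·0.788 = 0.62094 and P(data|¬H) = 0.061·0.061 = 0.0037210.
Bayes: P(H|data) = 0.151·0.62094 / (0.151·0.62094 + 0.849·0.0037210) = 0.093763/0.096922 = 0.9674.

Posterior P(H) ≈ 0.9674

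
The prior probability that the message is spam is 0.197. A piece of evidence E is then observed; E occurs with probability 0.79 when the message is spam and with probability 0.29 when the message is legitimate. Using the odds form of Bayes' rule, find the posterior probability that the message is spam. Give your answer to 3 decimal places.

Posterior probability ≈ 0.401

Prior odds = 0.197/(1−0.197) = 0.24533. In log-odds, ln(0.24533) = -1.4052.
Add log likelihood ratio: ln(2.7241) = 1.0022.
Posterior log-odds = -0.40300, so posterior odds = exp(-0.40300) = 0.66831. Converting, P(H|E) = 0.66831/1.6683 = 0.401.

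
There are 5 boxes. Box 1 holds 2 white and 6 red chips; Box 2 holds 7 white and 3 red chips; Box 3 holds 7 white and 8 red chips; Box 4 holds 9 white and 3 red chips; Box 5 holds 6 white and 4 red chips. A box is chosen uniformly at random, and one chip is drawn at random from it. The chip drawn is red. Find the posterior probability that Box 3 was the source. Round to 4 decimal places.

Posterior probability ≈ 0.2388

Tabulate prior·likelihood by source: [1] prior 0.2, lik 0.75, product 0.1500; [2] prior 0.2, lik 0.3, product 0.06000; [3] prior 0.2, lik 0.5333, product 0.1067; [4] prior 0.2, lik 0.25, product 0.05000; [5] prior 0.2, lik 0.4, product 0.08000.
Normalizing constant = 0.44667; the posterior for Box 3 is its product over the sum, 0.1067/0.44667 = 0.2388.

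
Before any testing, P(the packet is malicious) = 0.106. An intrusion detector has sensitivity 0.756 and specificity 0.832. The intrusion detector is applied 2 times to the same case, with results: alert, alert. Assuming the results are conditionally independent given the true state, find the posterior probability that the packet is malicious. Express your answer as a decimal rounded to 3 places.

Let H be the event that the packet is malicious; start with P(H) = 0.106. P('alert'|H) = 0.756, P('alert'|¬H) = 0.168.
Update on result 1 ('alert'): P(H) ← 0.756·0.1060 / (0.756·0.1060 + 0.168·0.8940) = 0.080136/0.23033 = 0.3479.
Update on result 2 ('alert'): P(H) ← 0.756·0.3479 / (0.756·0.3479 + 0.168·0.6521) = 0.26303/0.37258 = 0.7060.

Posterior P(H) ≈ 0.706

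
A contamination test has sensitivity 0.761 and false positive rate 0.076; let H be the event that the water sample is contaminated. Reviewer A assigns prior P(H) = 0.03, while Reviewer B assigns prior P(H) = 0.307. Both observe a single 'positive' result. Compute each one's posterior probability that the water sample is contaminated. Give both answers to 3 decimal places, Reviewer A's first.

The likelihood ratio for a 'positive' result is 0.761/0.076 = 10.013.
Reviewer A: prior odds 0.03/0.97 = 0.030928; posterior odds 0.30969; posterior probability 0.236.
Reviewer B: prior odds 0.307/0.693 = 0.44300; posterior odds 4.4358; posterior probability 0.816.

Reviewer A: 0.236; Reviewer B: 0.816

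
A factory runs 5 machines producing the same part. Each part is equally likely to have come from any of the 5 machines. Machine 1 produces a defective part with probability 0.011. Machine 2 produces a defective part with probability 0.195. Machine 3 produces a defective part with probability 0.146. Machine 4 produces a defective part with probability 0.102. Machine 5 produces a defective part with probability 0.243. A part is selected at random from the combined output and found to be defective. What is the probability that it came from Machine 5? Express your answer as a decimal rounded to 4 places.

Tabulate prior·likelihood by source: [1] prior 0.2, lik 0.011, product 0.002200; [2] prior 0.2, lik 0.195, product 0.03900; [3] prior 0.2, lik 0.146, product 0.02920; [4] prior 0.2, lik 0.102, product 0.02040; [5] prior 0.2, lik 0.243, product 0.04860.
Normalizing constant = 0.13940; the posterior for Machine 5 is its product over the sum, 0.04860/0.13940 = 0.3486.

Posterior probability ≈ 0.3486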